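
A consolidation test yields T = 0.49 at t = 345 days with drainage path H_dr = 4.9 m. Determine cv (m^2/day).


Result: 0.0341 m^2/day

Derivation:
Using cv = T * H_dr^2 / t
H_dr^2 = 4.9^2 = 24.01
cv = 0.49 * 24.01 / 345
cv = 0.0341 m^2/day


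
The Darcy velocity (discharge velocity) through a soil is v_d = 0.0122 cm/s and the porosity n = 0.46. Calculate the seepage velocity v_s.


Result: 0.02652 cm/s

Derivation:
Using v_s = v_d / n
v_s = 0.0122 / 0.46
v_s = 0.02652 cm/s


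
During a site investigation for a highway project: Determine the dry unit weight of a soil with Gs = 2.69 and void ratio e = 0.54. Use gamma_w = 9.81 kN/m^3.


Using gamma_d = Gs * gamma_w / (1 + e)
gamma_d = 2.69 * 9.81 / (1 + 0.54)
gamma_d = 2.69 * 9.81 / 1.54
gamma_d = 17.136 kN/m^3


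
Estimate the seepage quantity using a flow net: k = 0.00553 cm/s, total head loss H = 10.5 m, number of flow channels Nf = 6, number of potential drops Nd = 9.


Convert k to m/s for unit consistency with H:
k = 0.00553 cm/s = 0.00553 / 100 m/s = 5.53e-05 m/s
Using q = k * H * Nf / Nd
Nf / Nd = 6 / 9 = 0.6667
q = 5.53e-05 * 10.5 * 0.6667
q = 0.0003871 m^3/s per m


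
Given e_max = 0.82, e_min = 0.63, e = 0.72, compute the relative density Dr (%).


Using Dr = (e_max - e) / (e_max - e_min) * 100
e_max - e = 0.82 - 0.72 = 0.1
e_max - e_min = 0.82 - 0.63 = 0.19
Dr = 0.1 / 0.19 * 100
Dr = 52.63 %


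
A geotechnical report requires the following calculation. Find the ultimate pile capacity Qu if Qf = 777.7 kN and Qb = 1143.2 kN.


Using Qu = Qf + Qb
Qu = 777.7 + 1143.2
Qu = 1920.9 kN


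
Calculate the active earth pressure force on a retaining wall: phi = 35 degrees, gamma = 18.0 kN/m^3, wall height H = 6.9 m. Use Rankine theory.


Compute active earth pressure coefficient:
Ka = tan^2(45 - phi/2) = tan^2(27.5) = 0.27099
Compute active force:
Pa = 0.5 * Ka * gamma * H^2
Pa = 0.5 * 0.27099 * 18.0 * 6.9^2
Pa = 116.12 kN/m


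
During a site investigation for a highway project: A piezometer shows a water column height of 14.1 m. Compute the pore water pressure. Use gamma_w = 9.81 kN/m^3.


Using u = gamma_w * h_w
u = 9.81 * 14.1
u = 138.32 kPa


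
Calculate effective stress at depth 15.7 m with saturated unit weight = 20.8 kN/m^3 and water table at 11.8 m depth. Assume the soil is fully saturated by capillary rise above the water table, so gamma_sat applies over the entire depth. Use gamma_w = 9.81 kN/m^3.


Total stress = gamma_sat * depth
sigma = 20.8 * 15.7 = 326.56 kPa
Pore water pressure u = gamma_w * (depth - d_wt)
u = 9.81 * (15.7 - 11.8) = 38.259 kPa
Effective stress = sigma - u
sigma' = 326.56 - 38.259 = 288.3 kPa


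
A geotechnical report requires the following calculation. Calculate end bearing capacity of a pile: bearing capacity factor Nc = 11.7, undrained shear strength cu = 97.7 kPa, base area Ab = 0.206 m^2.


Using Qb = Nc * cu * Ab
Qb = 11.7 * 97.7 * 0.206
Qb = 235.48 kN


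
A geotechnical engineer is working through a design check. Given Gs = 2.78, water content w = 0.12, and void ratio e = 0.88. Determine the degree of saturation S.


Result: 0.3791

Derivation:
Using S = Gs * w / e
S = 2.78 * 0.12 / 0.88
S = 0.3791


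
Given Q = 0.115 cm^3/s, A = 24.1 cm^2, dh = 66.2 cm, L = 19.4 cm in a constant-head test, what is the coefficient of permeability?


Compute hydraulic gradient:
i = dh / L = 66.2 / 19.4 = 3.41237
Then apply Darcy's law:
k = Q / (A * i)
k = 0.115 / (24.1 * 3.41237)
k = 0.115 / 82.2381
k = 0.001398 cm/s


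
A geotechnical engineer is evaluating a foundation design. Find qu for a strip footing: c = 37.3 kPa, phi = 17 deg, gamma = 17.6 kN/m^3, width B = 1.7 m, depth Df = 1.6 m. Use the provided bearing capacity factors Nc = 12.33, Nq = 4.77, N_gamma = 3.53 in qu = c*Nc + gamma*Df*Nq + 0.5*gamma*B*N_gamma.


Compute qu = c*Nc + gamma*Df*Nq + 0.5*gamma*B*N_gamma
Term 1: 37.3 * 12.33 = 459.909
Term 2: 17.6 * 1.6 * 4.77 = 134.3232
Term 3: 0.5 * 17.6 * 1.7 * 3.53 = 52.8088
qu = 459.909 + 134.3232 + 52.8088
qu = 647.04 kPa


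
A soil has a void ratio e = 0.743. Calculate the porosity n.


Using the relation n = e / (1 + e)
n = 0.743 / (1 + 0.743)
n = 0.743 / 1.743
n = 0.4263


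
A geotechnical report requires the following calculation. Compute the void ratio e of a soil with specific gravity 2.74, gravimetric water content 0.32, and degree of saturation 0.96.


Using the relation e = Gs * w / S
e = 2.74 * 0.32 / 0.96
e = 0.9133


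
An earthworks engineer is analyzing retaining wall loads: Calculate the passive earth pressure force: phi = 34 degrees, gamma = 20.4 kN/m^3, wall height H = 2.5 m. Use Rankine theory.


Compute passive earth pressure coefficient:
Kp = tan^2(45 + phi/2) = tan^2(62.0) = 3.537132
Compute passive force:
Pp = 0.5 * Kp * gamma * H^2
Pp = 0.5 * 3.537132 * 20.4 * 2.5^2
Pp = 225.49 kN/m


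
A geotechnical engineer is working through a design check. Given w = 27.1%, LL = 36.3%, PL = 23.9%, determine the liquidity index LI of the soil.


First compute the plasticity index:
PI = LL - PL = 36.3 - 23.9 = 12.4
Then compute the liquidity index:
LI = (w - PL) / PI
LI = (27.1 - 23.9) / 12.4
LI = 0.258


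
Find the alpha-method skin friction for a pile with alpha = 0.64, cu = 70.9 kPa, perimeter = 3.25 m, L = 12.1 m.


Using Qs = alpha * cu * perimeter * L
Qs = 0.64 * 70.9 * 3.25 * 12.1
Qs = 1784.41 kN


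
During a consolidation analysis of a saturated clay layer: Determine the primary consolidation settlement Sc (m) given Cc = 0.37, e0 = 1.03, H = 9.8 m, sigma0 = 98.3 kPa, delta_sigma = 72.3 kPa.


Using Sc = Cc * H / (1 + e0) * log10((sigma0 + delta_sigma) / sigma0)
Stress ratio = (98.3 + 72.3) / 98.3 = 1.7355
log10(1.7355) = 0.239426
Cc * H / (1 + e0) = 0.37 * 9.8 / (1 + 1.03) = 1.78621
Sc = 1.78621 * 0.239426
Sc = 0.4277 m


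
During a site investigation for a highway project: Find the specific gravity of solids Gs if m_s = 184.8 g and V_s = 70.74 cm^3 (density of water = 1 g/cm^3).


Using Gs = m_s / (V_s * rho_w)
Since rho_w = 1 g/cm^3:
Gs = 184.8 / 70.74
Gs = 2.612


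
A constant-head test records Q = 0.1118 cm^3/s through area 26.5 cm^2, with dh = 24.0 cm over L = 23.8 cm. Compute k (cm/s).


Compute hydraulic gradient:
i = dh / L = 24.0 / 23.8 = 1.0084
Then apply Darcy's law:
k = Q / (A * i)
k = 0.1118 / (26.5 * 1.0084)
k = 0.1118 / 26.7227
k = 0.004184 cm/s


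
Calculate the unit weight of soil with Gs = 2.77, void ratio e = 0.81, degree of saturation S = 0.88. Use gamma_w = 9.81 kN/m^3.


Using gamma = gamma_w * (Gs + S*e) / (1 + e)
Numerator: Gs + S*e = 2.77 + 0.88*0.81 = 3.4828
Denominator: 1 + e = 1 + 0.81 = 1.81
gamma = 9.81 * 3.4828 / 1.81
gamma = 18.876 kN/m^3


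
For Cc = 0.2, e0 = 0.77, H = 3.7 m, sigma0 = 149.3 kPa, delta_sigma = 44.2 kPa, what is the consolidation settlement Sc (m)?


Using Sc = Cc * H / (1 + e0) * log10((sigma0 + delta_sigma) / sigma0)
Stress ratio = (149.3 + 44.2) / 149.3 = 1.29605
log10(1.29605) = 0.112621
Cc * H / (1 + e0) = 0.2 * 3.7 / (1 + 0.77) = 0.418079
Sc = 0.418079 * 0.112621
Sc = 0.0471 m


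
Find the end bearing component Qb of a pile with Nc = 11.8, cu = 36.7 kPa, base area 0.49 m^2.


Using Qb = Nc * cu * Ab
Qb = 11.8 * 36.7 * 0.49
Qb = 212.2 kN


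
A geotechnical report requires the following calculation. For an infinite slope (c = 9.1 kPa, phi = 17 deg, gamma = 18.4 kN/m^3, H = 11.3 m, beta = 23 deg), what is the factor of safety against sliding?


Result: 0.842

Derivation:
Using Fs = c / (gamma*H*sin(beta)*cos(beta)) + tan(phi)/tan(beta)
Cohesion contribution = 9.1 / (18.4*11.3*sin(23)*cos(23))
Cohesion contribution = 0.121686
Friction contribution = tan(17)/tan(23) = 0.720256
Fs = 0.121686 + 0.720256
Fs = 0.842


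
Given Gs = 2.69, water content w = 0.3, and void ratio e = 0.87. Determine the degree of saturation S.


Using S = Gs * w / e
S = 2.69 * 0.3 / 0.87
S = 0.9276


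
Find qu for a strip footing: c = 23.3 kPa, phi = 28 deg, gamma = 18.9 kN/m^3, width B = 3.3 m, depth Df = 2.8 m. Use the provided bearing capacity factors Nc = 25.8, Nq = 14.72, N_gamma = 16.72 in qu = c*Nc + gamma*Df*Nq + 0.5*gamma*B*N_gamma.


Compute qu = c*Nc + gamma*Df*Nq + 0.5*gamma*B*N_gamma
Term 1: 23.3 * 25.8 = 601.14
Term 2: 18.9 * 2.8 * 14.72 = 778.9824
Term 3: 0.5 * 18.9 * 3.3 * 16.72 = 521.4132
qu = 601.14 + 778.9824 + 521.4132
qu = 1901.54 kPa


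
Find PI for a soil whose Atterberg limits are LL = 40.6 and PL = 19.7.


Result: 20.9

Derivation:
Using PI = LL - PL
PI = 40.6 - 19.7
PI = 20.9


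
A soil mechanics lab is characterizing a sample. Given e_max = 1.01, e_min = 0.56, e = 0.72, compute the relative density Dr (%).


Result: 64.44 %

Derivation:
Using Dr = (e_max - e) / (e_max - e_min) * 100
e_max - e = 1.01 - 0.72 = 0.29
e_max - e_min = 1.01 - 0.56 = 0.45
Dr = 0.29 / 0.45 * 100
Dr = 64.44 %


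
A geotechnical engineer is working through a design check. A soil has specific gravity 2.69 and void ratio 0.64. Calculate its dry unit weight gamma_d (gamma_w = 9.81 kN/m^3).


Using gamma_d = Gs * gamma_w / (1 + e)
gamma_d = 2.69 * 9.81 / (1 + 0.64)
gamma_d = 2.69 * 9.81 / 1.64
gamma_d = 16.091 kN/m^3


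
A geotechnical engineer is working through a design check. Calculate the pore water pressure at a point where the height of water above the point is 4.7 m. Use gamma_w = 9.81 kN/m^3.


Using u = gamma_w * h_w
u = 9.81 * 4.7
u = 46.11 kPa


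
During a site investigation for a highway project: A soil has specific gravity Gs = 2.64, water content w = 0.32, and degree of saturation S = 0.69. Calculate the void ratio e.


Using the relation e = Gs * w / S
e = 2.64 * 0.32 / 0.69
e = 1.2243


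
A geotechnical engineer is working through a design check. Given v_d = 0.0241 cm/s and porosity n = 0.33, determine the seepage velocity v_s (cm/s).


Result: 0.07303 cm/s

Derivation:
Using v_s = v_d / n
v_s = 0.0241 / 0.33
v_s = 0.07303 cm/s


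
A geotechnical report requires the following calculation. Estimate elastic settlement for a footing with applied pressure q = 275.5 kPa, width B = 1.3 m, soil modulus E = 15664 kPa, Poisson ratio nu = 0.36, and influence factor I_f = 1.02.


Using Se = q * B * (1 - nu^2) * I_f / E
1 - nu^2 = 1 - 0.36^2 = 0.8704
Se = 275.5 * 1.3 * 0.8704 * 1.02 / 15664
Se = 0.020299 m
Convert to mm: Se = 0.020299 * 1000 = 20.299 mm


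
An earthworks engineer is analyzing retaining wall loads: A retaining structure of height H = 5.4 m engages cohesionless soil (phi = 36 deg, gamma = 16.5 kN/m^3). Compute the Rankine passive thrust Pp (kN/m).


Result: 926.64 kN/m

Derivation:
Compute passive earth pressure coefficient:
Kp = tan^2(45 + phi/2) = tan^2(63.0) = 3.85184
Compute passive force:
Pp = 0.5 * Kp * gamma * H^2
Pp = 0.5 * 3.85184 * 16.5 * 5.4^2
Pp = 926.64 kN/m


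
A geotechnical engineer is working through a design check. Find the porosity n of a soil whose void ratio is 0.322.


Using the relation n = e / (1 + e)
n = 0.322 / (1 + 0.322)
n = 0.322 / 1.322
n = 0.2436


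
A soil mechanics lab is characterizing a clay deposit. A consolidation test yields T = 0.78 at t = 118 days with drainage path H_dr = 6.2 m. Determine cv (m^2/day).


Using cv = T * H_dr^2 / t
H_dr^2 = 6.2^2 = 38.44
cv = 0.78 * 38.44 / 118
cv = 0.25409 m^2/day


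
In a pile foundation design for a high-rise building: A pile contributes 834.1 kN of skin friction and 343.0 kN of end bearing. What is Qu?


Using Qu = Qf + Qb
Qu = 834.1 + 343.0
Qu = 1177.1 kN


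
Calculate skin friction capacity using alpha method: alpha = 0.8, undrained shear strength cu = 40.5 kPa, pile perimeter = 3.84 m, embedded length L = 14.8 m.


Using Qs = alpha * cu * perimeter * L
Qs = 0.8 * 40.5 * 3.84 * 14.8
Qs = 1841.36 kN


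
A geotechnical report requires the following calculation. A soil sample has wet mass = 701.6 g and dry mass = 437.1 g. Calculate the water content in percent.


Using w = (m_wet - m_dry) / m_dry * 100
m_wet - m_dry = 701.6 - 437.1 = 264.5 g
w = 264.5 / 437.1 * 100
w = 60.51 %


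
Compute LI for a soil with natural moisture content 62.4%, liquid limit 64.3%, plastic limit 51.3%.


Result: 0.854

Derivation:
First compute the plasticity index:
PI = LL - PL = 64.3 - 51.3 = 13.0
Then compute the liquidity index:
LI = (w - PL) / PI
LI = (62.4 - 51.3) / 13.0
LI = 0.854


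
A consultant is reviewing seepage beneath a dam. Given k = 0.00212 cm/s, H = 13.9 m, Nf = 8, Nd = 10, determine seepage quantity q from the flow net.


Result: 0.0002357 m^3/s per m

Derivation:
Convert k to m/s for unit consistency with H:
k = 0.00212 cm/s = 0.00212 / 100 m/s = 2.12e-05 m/s
Using q = k * H * Nf / Nd
Nf / Nd = 8 / 10 = 0.8
q = 2.12e-05 * 13.9 * 0.8
q = 0.0002357 m^3/s per m


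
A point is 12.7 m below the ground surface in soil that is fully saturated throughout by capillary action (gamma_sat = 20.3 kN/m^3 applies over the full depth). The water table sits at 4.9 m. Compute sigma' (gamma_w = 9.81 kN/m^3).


Total stress = gamma_sat * depth
sigma = 20.3 * 12.7 = 257.81 kPa
Pore water pressure u = gamma_w * (depth - d_wt)
u = 9.81 * (12.7 - 4.9) = 76.518 kPa
Effective stress = sigma - u
sigma' = 257.81 - 76.518 = 181.29 kPa


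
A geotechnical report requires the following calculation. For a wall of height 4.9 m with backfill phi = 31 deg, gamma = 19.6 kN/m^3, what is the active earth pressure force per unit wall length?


Result: 75.32 kN/m

Derivation:
Compute active earth pressure coefficient:
Ka = tan^2(45 - phi/2) = tan^2(29.5) = 0.320099
Compute active force:
Pa = 0.5 * Ka * gamma * H^2
Pa = 0.5 * 0.320099 * 19.6 * 4.9^2
Pa = 75.32 kN/m


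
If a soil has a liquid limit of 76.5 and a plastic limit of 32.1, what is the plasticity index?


Result: 44.4

Derivation:
Using PI = LL - PL
PI = 76.5 - 32.1
PI = 44.4


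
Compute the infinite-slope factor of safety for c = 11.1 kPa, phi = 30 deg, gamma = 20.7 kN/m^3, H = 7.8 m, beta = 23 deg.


Using Fs = c / (gamma*H*sin(beta)*cos(beta)) + tan(phi)/tan(beta)
Cohesion contribution = 11.1 / (20.7*7.8*sin(23)*cos(23))
Cohesion contribution = 0.191141
Friction contribution = tan(30)/tan(23) = 1.36015
Fs = 0.191141 + 1.36015
Fs = 1.551


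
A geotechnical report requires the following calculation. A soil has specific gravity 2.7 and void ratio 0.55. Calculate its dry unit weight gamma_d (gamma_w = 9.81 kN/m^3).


Using gamma_d = Gs * gamma_w / (1 + e)
gamma_d = 2.7 * 9.81 / (1 + 0.55)
gamma_d = 2.7 * 9.81 / 1.55
gamma_d = 17.088 kN/m^3


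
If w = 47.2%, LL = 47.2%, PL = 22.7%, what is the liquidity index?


First compute the plasticity index:
PI = LL - PL = 47.2 - 22.7 = 24.5
Then compute the liquidity index:
LI = (w - PL) / PI
LI = (47.2 - 22.7) / 24.5
LI = 1.0


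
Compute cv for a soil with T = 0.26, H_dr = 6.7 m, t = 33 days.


Using cv = T * H_dr^2 / t
H_dr^2 = 6.7^2 = 44.89
cv = 0.26 * 44.89 / 33
cv = 0.35368 m^2/day


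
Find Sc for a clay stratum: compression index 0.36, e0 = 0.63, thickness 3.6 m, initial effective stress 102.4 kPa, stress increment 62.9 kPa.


Using Sc = Cc * H / (1 + e0) * log10((sigma0 + delta_sigma) / sigma0)
Stress ratio = (102.4 + 62.9) / 102.4 = 1.61426
log10(1.61426) = 0.207973
Cc * H / (1 + e0) = 0.36 * 3.6 / (1 + 0.63) = 0.795092
Sc = 0.795092 * 0.207973
Sc = 0.1654 m


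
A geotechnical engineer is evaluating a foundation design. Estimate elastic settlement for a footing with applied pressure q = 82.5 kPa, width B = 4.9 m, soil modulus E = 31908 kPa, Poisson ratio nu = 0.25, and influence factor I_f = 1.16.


Result: 13.778 mm

Derivation:
Using Se = q * B * (1 - nu^2) * I_f / E
1 - nu^2 = 1 - 0.25^2 = 0.9375
Se = 82.5 * 4.9 * 0.9375 * 1.16 / 31908
Se = 0.013778 m
Convert to mm: Se = 0.013778 * 1000 = 13.778 mm


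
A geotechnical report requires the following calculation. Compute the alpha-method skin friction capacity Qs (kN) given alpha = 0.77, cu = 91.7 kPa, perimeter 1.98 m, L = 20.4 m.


Result: 2852.04 kN

Derivation:
Using Qs = alpha * cu * perimeter * L
Qs = 0.77 * 91.7 * 1.98 * 20.4
Qs = 2852.04 kN


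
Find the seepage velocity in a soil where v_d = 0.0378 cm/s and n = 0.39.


Result: 0.09692 cm/s

Derivation:
Using v_s = v_d / n
v_s = 0.0378 / 0.39
v_s = 0.09692 cm/s


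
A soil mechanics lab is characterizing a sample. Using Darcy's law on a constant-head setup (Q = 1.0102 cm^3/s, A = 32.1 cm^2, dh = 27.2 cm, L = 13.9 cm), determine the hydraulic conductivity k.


Result: 0.016082 cm/s

Derivation:
Compute hydraulic gradient:
i = dh / L = 27.2 / 13.9 = 1.95683
Then apply Darcy's law:
k = Q / (A * i)
k = 1.0102 / (32.1 * 1.95683)
k = 1.0102 / 62.8144
k = 0.016082 cm/s


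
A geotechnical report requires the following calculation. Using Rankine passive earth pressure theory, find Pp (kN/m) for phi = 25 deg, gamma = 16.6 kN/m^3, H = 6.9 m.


Compute passive earth pressure coefficient:
Kp = tan^2(45 + phi/2) = tan^2(57.5) = 2.463913
Compute passive force:
Pp = 0.5 * Kp * gamma * H^2
Pp = 0.5 * 2.463913 * 16.6 * 6.9^2
Pp = 973.65 kN/m


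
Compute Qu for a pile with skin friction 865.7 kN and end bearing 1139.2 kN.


Using Qu = Qf + Qb
Qu = 865.7 + 1139.2
Qu = 2004.9 kN


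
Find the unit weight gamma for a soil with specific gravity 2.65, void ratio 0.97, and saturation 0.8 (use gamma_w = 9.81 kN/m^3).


Using gamma = gamma_w * (Gs + S*e) / (1 + e)
Numerator: Gs + S*e = 2.65 + 0.8*0.97 = 3.426
Denominator: 1 + e = 1 + 0.97 = 1.97
gamma = 9.81 * 3.426 / 1.97
gamma = 17.06 kN/m^3


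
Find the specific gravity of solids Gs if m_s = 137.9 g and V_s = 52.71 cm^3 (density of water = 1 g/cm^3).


Result: 2.616

Derivation:
Using Gs = m_s / (V_s * rho_w)
Since rho_w = 1 g/cm^3:
Gs = 137.9 / 52.71
Gs = 2.616


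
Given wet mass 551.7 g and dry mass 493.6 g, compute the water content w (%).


Using w = (m_wet - m_dry) / m_dry * 100
m_wet - m_dry = 551.7 - 493.6 = 58.1 g
w = 58.1 / 493.6 * 100
w = 11.77 %


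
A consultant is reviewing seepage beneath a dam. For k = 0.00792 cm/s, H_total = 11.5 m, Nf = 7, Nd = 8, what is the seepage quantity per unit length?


Result: 0.000797 m^3/s per m

Derivation:
Convert k to m/s for unit consistency with H:
k = 0.00792 cm/s = 0.00792 / 100 m/s = 7.92e-05 m/s
Using q = k * H * Nf / Nd
Nf / Nd = 7 / 8 = 0.875
q = 7.92e-05 * 11.5 * 0.875
q = 0.000797 m^3/s per m


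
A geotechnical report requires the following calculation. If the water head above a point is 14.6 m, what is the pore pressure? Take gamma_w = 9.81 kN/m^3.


Using u = gamma_w * h_w
u = 9.81 * 14.6
u = 143.23 kPa


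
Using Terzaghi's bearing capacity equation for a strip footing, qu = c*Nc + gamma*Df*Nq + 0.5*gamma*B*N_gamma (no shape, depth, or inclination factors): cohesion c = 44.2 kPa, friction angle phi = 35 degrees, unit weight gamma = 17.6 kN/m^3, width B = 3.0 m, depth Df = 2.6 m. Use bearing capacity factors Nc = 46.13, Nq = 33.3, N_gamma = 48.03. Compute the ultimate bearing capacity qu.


Result: 4830.75 kPa

Derivation:
Compute qu = c*Nc + gamma*Df*Nq + 0.5*gamma*B*N_gamma
Term 1: 44.2 * 46.13 = 2038.946
Term 2: 17.6 * 2.6 * 33.3 = 1523.808
Term 3: 0.5 * 17.6 * 3.0 * 48.03 = 1267.992
qu = 2038.946 + 1523.808 + 1267.992
qu = 4830.75 kPa


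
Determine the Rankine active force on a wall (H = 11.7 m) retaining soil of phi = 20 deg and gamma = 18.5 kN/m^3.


Result: 620.82 kN/m

Derivation:
Compute active earth pressure coefficient:
Ka = tan^2(45 - phi/2) = tan^2(35.0) = 0.490291
Compute active force:
Pa = 0.5 * Ka * gamma * H^2
Pa = 0.5 * 0.490291 * 18.5 * 11.7^2
Pa = 620.82 kN/m


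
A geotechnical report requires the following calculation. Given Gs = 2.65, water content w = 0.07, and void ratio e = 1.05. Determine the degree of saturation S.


Result: 0.1767

Derivation:
Using S = Gs * w / e
S = 2.65 * 0.07 / 1.05
S = 0.1767


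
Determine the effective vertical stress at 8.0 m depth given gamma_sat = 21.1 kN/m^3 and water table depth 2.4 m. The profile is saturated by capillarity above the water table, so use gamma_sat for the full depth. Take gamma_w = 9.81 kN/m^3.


Total stress = gamma_sat * depth
sigma = 21.1 * 8.0 = 168.8 kPa
Pore water pressure u = gamma_w * (depth - d_wt)
u = 9.81 * (8.0 - 2.4) = 54.936 kPa
Effective stress = sigma - u
sigma' = 168.8 - 54.936 = 113.86 kPa


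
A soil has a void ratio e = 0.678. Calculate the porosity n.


Using the relation n = e / (1 + e)
n = 0.678 / (1 + 0.678)
n = 0.678 / 1.678
n = 0.4041


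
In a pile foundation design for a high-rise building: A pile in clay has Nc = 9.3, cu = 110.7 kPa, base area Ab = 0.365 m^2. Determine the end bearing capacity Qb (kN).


Using Qb = Nc * cu * Ab
Qb = 9.3 * 110.7 * 0.365
Qb = 375.77 kN


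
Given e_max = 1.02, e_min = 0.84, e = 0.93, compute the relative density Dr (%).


Result: 50.0 %

Derivation:
Using Dr = (e_max - e) / (e_max - e_min) * 100
e_max - e = 1.02 - 0.93 = 0.09
e_max - e_min = 1.02 - 0.84 = 0.18
Dr = 0.09 / 0.18 * 100
Dr = 50.0 %


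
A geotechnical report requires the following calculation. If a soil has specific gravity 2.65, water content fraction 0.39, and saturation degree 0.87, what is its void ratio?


Result: 1.1879

Derivation:
Using the relation e = Gs * w / S
e = 2.65 * 0.39 / 0.87
e = 1.1879


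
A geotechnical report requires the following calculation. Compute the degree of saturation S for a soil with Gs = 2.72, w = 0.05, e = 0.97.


Using S = Gs * w / e
S = 2.72 * 0.05 / 0.97
S = 0.1402


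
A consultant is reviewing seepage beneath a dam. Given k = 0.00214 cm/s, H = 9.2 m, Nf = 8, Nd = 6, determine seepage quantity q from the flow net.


Convert k to m/s for unit consistency with H:
k = 0.00214 cm/s = 0.00214 / 100 m/s = 2.14e-05 m/s
Using q = k * H * Nf / Nd
Nf / Nd = 8 / 6 = 1.3333
q = 2.14e-05 * 9.2 * 1.3333
q = 0.0002625 m^3/s per m


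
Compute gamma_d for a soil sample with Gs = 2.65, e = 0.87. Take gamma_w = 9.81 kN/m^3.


Using gamma_d = Gs * gamma_w / (1 + e)
gamma_d = 2.65 * 9.81 / (1 + 0.87)
gamma_d = 2.65 * 9.81 / 1.87
gamma_d = 13.902 kN/m^3


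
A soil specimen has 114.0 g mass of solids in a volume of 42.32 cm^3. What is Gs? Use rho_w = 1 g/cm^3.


Using Gs = m_s / (V_s * rho_w)
Since rho_w = 1 g/cm^3:
Gs = 114.0 / 42.32
Gs = 2.694


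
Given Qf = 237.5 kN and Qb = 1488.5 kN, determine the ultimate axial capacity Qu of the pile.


Using Qu = Qf + Qb
Qu = 237.5 + 1488.5
Qu = 1726.0 kN


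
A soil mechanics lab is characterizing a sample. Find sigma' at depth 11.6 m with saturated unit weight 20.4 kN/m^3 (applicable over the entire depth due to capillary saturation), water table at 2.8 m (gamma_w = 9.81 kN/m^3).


Total stress = gamma_sat * depth
sigma = 20.4 * 11.6 = 236.64 kPa
Pore water pressure u = gamma_w * (depth - d_wt)
u = 9.81 * (11.6 - 2.8) = 86.328 kPa
Effective stress = sigma - u
sigma' = 236.64 - 86.328 = 150.31 kPa


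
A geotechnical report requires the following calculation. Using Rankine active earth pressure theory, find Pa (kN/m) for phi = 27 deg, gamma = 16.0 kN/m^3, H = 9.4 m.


Result: 265.45 kN/m

Derivation:
Compute active earth pressure coefficient:
Ka = tan^2(45 - phi/2) = tan^2(31.5) = 0.375525
Compute active force:
Pa = 0.5 * Ka * gamma * H^2
Pa = 0.5 * 0.375525 * 16.0 * 9.4^2
Pa = 265.45 kN/m


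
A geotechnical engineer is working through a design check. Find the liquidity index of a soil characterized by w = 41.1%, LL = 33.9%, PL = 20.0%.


First compute the plasticity index:
PI = LL - PL = 33.9 - 20.0 = 13.9
Then compute the liquidity index:
LI = (w - PL) / PI
LI = (41.1 - 20.0) / 13.9
LI = 1.518


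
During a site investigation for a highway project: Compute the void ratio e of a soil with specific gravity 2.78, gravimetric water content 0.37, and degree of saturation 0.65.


Using the relation e = Gs * w / S
e = 2.78 * 0.37 / 0.65
e = 1.5825


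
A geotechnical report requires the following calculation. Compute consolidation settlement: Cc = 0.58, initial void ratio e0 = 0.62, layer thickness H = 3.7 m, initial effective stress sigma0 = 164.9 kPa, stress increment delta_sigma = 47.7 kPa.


Using Sc = Cc * H / (1 + e0) * log10((sigma0 + delta_sigma) / sigma0)
Stress ratio = (164.9 + 47.7) / 164.9 = 1.28927
log10(1.28927) = 0.110343
Cc * H / (1 + e0) = 0.58 * 3.7 / (1 + 0.62) = 1.32469
Sc = 1.32469 * 0.110343
Sc = 0.1462 m


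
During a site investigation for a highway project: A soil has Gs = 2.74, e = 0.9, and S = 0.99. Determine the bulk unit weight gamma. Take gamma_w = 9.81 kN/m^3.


Using gamma = gamma_w * (Gs + S*e) / (1 + e)
Numerator: Gs + S*e = 2.74 + 0.99*0.9 = 3.631
Denominator: 1 + e = 1 + 0.9 = 1.9
gamma = 9.81 * 3.631 / 1.9
gamma = 18.747 kN/m^3


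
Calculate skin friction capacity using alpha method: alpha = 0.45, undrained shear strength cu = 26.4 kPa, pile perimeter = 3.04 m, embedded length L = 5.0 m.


Result: 180.58 kN

Derivation:
Using Qs = alpha * cu * perimeter * L
Qs = 0.45 * 26.4 * 3.04 * 5.0
Qs = 180.58 kN


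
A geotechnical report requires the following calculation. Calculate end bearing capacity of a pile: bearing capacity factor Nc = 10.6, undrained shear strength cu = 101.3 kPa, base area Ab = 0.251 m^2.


Using Qb = Nc * cu * Ab
Qb = 10.6 * 101.3 * 0.251
Qb = 269.52 kN


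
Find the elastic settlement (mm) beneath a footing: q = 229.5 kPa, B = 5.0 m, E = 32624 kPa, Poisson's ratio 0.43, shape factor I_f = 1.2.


Using Se = q * B * (1 - nu^2) * I_f / E
1 - nu^2 = 1 - 0.43^2 = 0.8151
Se = 229.5 * 5.0 * 0.8151 * 1.2 / 32624
Se = 0.034404 m
Convert to mm: Se = 0.034404 * 1000 = 34.404 mm


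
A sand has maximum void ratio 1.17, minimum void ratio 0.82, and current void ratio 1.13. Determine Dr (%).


Result: 11.43 %

Derivation:
Using Dr = (e_max - e) / (e_max - e_min) * 100
e_max - e = 1.17 - 1.13 = 0.04
e_max - e_min = 1.17 - 0.82 = 0.35
Dr = 0.04 / 0.35 * 100
Dr = 11.43 %


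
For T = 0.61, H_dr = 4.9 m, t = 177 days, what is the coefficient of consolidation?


Using cv = T * H_dr^2 / t
H_dr^2 = 4.9^2 = 24.01
cv = 0.61 * 24.01 / 177
cv = 0.08275 m^2/day


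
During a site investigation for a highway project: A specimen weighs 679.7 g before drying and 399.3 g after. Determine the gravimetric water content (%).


Using w = (m_wet - m_dry) / m_dry * 100
m_wet - m_dry = 679.7 - 399.3 = 280.4 g
w = 280.4 / 399.3 * 100
w = 70.22 %


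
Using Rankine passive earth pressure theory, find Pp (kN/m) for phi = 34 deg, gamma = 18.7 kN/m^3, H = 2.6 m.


Compute passive earth pressure coefficient:
Kp = tan^2(45 + phi/2) = tan^2(62.0) = 3.537132
Compute passive force:
Pp = 0.5 * Kp * gamma * H^2
Pp = 0.5 * 3.537132 * 18.7 * 2.6^2
Pp = 223.57 kN/m


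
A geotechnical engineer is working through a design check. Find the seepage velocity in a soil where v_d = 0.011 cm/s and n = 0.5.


Result: 0.022 cm/s

Derivation:
Using v_s = v_d / n
v_s = 0.011 / 0.5
v_s = 0.022 cm/s


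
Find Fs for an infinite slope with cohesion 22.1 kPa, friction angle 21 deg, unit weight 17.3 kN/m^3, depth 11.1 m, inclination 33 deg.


Result: 0.843

Derivation:
Using Fs = c / (gamma*H*sin(beta)*cos(beta)) + tan(phi)/tan(beta)
Cohesion contribution = 22.1 / (17.3*11.1*sin(33)*cos(33))
Cohesion contribution = 0.251955
Friction contribution = tan(21)/tan(33) = 0.591099
Fs = 0.251955 + 0.591099
Fs = 0.843


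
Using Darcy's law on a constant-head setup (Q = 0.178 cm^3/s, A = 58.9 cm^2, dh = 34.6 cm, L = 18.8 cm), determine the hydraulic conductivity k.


Compute hydraulic gradient:
i = dh / L = 34.6 / 18.8 = 1.84043
Then apply Darcy's law:
k = Q / (A * i)
k = 0.178 / (58.9 * 1.84043)
k = 0.178 / 108.401
k = 0.001642 cm/s


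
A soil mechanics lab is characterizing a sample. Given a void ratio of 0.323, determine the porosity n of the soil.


Using the relation n = e / (1 + e)
n = 0.323 / (1 + 0.323)
n = 0.323 / 1.323
n = 0.2441


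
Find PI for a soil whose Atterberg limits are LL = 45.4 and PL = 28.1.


Using PI = LL - PL
PI = 45.4 - 28.1
PI = 17.3


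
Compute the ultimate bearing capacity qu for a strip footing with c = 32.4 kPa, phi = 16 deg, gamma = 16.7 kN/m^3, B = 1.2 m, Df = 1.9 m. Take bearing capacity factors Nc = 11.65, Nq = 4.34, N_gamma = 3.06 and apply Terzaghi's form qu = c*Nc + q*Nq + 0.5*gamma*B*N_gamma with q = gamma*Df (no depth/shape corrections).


Compute qu = c*Nc + gamma*Df*Nq + 0.5*gamma*B*N_gamma
Term 1: 32.4 * 11.65 = 377.46
Term 2: 16.7 * 1.9 * 4.34 = 137.7082
Term 3: 0.5 * 16.7 * 1.2 * 3.06 = 30.6612
qu = 377.46 + 137.7082 + 30.6612
qu = 545.83 kPa


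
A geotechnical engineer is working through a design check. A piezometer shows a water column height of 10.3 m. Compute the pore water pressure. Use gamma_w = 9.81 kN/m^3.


Result: 101.04 kPa

Derivation:
Using u = gamma_w * h_w
u = 9.81 * 10.3
u = 101.04 kPa


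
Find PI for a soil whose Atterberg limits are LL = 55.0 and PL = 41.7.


Using PI = LL - PL
PI = 55.0 - 41.7
PI = 13.3


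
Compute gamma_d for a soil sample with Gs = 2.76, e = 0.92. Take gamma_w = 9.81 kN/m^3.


Using gamma_d = Gs * gamma_w / (1 + e)
gamma_d = 2.76 * 9.81 / (1 + 0.92)
gamma_d = 2.76 * 9.81 / 1.92
gamma_d = 14.102 kN/m^3


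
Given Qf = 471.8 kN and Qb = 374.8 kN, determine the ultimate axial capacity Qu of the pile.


Using Qu = Qf + Qb
Qu = 471.8 + 374.8
Qu = 846.6 kN


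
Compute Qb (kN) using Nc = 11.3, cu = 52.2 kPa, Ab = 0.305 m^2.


Using Qb = Nc * cu * Ab
Qb = 11.3 * 52.2 * 0.305
Qb = 179.91 kN


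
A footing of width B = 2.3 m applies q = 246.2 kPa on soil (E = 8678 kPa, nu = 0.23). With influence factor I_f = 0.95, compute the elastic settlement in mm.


Using Se = q * B * (1 - nu^2) * I_f / E
1 - nu^2 = 1 - 0.23^2 = 0.9471
Se = 246.2 * 2.3 * 0.9471 * 0.95 / 8678
Se = 0.058710 m
Convert to mm: Se = 0.058710 * 1000 = 58.71 mm


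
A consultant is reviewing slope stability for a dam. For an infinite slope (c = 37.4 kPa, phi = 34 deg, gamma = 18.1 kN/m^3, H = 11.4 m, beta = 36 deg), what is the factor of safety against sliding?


Result: 1.31

Derivation:
Using Fs = c / (gamma*H*sin(beta)*cos(beta)) + tan(phi)/tan(beta)
Cohesion contribution = 37.4 / (18.1*11.4*sin(36)*cos(36))
Cohesion contribution = 0.381164
Friction contribution = tan(34)/tan(36) = 0.928381
Fs = 0.381164 + 0.928381
Fs = 1.31


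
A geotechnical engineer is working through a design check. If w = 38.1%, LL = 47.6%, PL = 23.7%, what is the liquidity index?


First compute the plasticity index:
PI = LL - PL = 47.6 - 23.7 = 23.9
Then compute the liquidity index:
LI = (w - PL) / PI
LI = (38.1 - 23.7) / 23.9
LI = 0.603


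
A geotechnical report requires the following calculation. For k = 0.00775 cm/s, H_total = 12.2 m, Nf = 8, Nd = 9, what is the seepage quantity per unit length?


Convert k to m/s for unit consistency with H:
k = 0.00775 cm/s = 0.00775 / 100 m/s = 7.75e-05 m/s
Using q = k * H * Nf / Nd
Nf / Nd = 8 / 9 = 0.8889
q = 7.75e-05 * 12.2 * 0.8889
q = 0.0008404 m^3/s per m


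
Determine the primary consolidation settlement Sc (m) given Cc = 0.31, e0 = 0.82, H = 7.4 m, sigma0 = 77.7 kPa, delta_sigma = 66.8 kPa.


Using Sc = Cc * H / (1 + e0) * log10((sigma0 + delta_sigma) / sigma0)
Stress ratio = (77.7 + 66.8) / 77.7 = 1.85972
log10(1.85972) = 0.269447
Cc * H / (1 + e0) = 0.31 * 7.4 / (1 + 0.82) = 1.26044
Sc = 1.26044 * 0.269447
Sc = 0.3396 m


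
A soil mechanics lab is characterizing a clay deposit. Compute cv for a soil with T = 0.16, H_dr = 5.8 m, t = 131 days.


Result: 0.04109 m^2/day

Derivation:
Using cv = T * H_dr^2 / t
H_dr^2 = 5.8^2 = 33.64
cv = 0.16 * 33.64 / 131
cv = 0.04109 m^2/day


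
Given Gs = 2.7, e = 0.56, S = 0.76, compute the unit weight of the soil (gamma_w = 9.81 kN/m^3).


Result: 19.655 kN/m^3

Derivation:
Using gamma = gamma_w * (Gs + S*e) / (1 + e)
Numerator: Gs + S*e = 2.7 + 0.76*0.56 = 3.1256
Denominator: 1 + e = 1 + 0.56 = 1.56
gamma = 9.81 * 3.1256 / 1.56
gamma = 19.655 kN/m^3


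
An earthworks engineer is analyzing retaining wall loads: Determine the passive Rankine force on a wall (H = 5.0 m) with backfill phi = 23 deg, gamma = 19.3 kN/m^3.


Result: 550.68 kN/m

Derivation:
Compute passive earth pressure coefficient:
Kp = tan^2(45 + phi/2) = tan^2(56.5) = 2.282623
Compute passive force:
Pp = 0.5 * Kp * gamma * H^2
Pp = 0.5 * 2.282623 * 19.3 * 5.0^2
Pp = 550.68 kN/m


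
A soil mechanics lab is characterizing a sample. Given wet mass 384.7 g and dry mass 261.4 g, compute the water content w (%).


Using w = (m_wet - m_dry) / m_dry * 100
m_wet - m_dry = 384.7 - 261.4 = 123.3 g
w = 123.3 / 261.4 * 100
w = 47.17 %


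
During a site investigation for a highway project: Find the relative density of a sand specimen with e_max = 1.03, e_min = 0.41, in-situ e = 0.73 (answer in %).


Using Dr = (e_max - e) / (e_max - e_min) * 100
e_max - e = 1.03 - 0.73 = 0.3
e_max - e_min = 1.03 - 0.41 = 0.62
Dr = 0.3 / 0.62 * 100
Dr = 48.39 %


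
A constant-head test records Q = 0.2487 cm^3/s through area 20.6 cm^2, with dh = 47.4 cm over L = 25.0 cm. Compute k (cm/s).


Compute hydraulic gradient:
i = dh / L = 47.4 / 25.0 = 1.896
Then apply Darcy's law:
k = Q / (A * i)
k = 0.2487 / (20.6 * 1.896)
k = 0.2487 / 39.0576
k = 0.006368 cm/s


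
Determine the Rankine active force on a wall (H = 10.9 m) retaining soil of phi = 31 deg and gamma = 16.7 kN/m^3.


Compute active earth pressure coefficient:
Ka = tan^2(45 - phi/2) = tan^2(29.5) = 0.320099
Compute active force:
Pa = 0.5 * Ka * gamma * H^2
Pa = 0.5 * 0.320099 * 16.7 * 10.9^2
Pa = 317.56 kN/m


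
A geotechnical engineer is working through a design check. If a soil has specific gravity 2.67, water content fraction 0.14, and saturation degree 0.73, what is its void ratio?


Result: 0.5121

Derivation:
Using the relation e = Gs * w / S
e = 2.67 * 0.14 / 0.73
e = 0.5121


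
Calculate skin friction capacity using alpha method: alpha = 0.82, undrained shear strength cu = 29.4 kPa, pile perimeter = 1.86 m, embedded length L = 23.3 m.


Using Qs = alpha * cu * perimeter * L
Qs = 0.82 * 29.4 * 1.86 * 23.3
Qs = 1044.79 kN


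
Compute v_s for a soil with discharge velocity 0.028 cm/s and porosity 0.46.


Using v_s = v_d / n
v_s = 0.028 / 0.46
v_s = 0.06087 cm/s


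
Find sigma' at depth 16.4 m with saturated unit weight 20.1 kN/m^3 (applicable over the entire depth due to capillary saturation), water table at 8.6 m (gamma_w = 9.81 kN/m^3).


Total stress = gamma_sat * depth
sigma = 20.1 * 16.4 = 329.64 kPa
Pore water pressure u = gamma_w * (depth - d_wt)
u = 9.81 * (16.4 - 8.6) = 76.518 kPa
Effective stress = sigma - u
sigma' = 329.64 - 76.518 = 253.12 kPa


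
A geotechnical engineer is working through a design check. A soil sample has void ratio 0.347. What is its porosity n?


Result: 0.2576

Derivation:
Using the relation n = e / (1 + e)
n = 0.347 / (1 + 0.347)
n = 0.347 / 1.347
n = 0.2576


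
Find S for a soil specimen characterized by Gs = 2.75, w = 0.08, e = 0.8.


Using S = Gs * w / e
S = 2.75 * 0.08 / 0.8
S = 0.275


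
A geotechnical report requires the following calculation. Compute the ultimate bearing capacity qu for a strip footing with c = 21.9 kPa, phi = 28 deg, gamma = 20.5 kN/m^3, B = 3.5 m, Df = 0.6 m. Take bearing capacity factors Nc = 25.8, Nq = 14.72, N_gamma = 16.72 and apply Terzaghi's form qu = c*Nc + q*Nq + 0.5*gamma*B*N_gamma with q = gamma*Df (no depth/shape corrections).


Compute qu = c*Nc + gamma*Df*Nq + 0.5*gamma*B*N_gamma
Term 1: 21.9 * 25.8 = 565.02
Term 2: 20.5 * 0.6 * 14.72 = 181.056
Term 3: 0.5 * 20.5 * 3.5 * 16.72 = 599.83
qu = 565.02 + 181.056 + 599.83
qu = 1345.91 kPa


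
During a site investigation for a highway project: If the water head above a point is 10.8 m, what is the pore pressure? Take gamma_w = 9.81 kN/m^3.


Using u = gamma_w * h_w
u = 9.81 * 10.8
u = 105.95 kPa


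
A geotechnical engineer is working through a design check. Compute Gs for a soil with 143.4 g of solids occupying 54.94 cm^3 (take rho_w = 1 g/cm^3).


Result: 2.61

Derivation:
Using Gs = m_s / (V_s * rho_w)
Since rho_w = 1 g/cm^3:
Gs = 143.4 / 54.94
Gs = 2.61


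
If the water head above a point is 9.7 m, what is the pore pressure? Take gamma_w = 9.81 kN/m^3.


Using u = gamma_w * h_w
u = 9.81 * 9.7
u = 95.16 kPa


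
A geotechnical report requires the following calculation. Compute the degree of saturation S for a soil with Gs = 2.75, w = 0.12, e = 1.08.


Using S = Gs * w / e
S = 2.75 * 0.12 / 1.08
S = 0.3056


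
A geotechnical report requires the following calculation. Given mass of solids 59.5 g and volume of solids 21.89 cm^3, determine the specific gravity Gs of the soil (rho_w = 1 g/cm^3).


Using Gs = m_s / (V_s * rho_w)
Since rho_w = 1 g/cm^3:
Gs = 59.5 / 21.89
Gs = 2.718


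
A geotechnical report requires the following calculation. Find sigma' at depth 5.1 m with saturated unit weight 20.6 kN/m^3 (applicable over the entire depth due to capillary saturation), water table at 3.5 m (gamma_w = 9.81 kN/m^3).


Total stress = gamma_sat * depth
sigma = 20.6 * 5.1 = 105.06 kPa
Pore water pressure u = gamma_w * (depth - d_wt)
u = 9.81 * (5.1 - 3.5) = 15.696 kPa
Effective stress = sigma - u
sigma' = 105.06 - 15.696 = 89.36 kPa


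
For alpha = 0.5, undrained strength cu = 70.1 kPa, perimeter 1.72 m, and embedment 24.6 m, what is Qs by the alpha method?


Using Qs = alpha * cu * perimeter * L
Qs = 0.5 * 70.1 * 1.72 * 24.6
Qs = 1483.04 kN


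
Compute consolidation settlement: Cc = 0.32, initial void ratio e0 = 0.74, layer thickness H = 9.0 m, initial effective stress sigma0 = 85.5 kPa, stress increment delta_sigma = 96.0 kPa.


Using Sc = Cc * H / (1 + e0) * log10((sigma0 + delta_sigma) / sigma0)
Stress ratio = (85.5 + 96.0) / 85.5 = 2.12281
log10(2.12281) = 0.326911
Cc * H / (1 + e0) = 0.32 * 9.0 / (1 + 0.74) = 1.65517
Sc = 1.65517 * 0.326911
Sc = 0.5411 m


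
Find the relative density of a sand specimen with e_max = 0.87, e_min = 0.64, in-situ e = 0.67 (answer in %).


Using Dr = (e_max - e) / (e_max - e_min) * 100
e_max - e = 0.87 - 0.67 = 0.2
e_max - e_min = 0.87 - 0.64 = 0.23
Dr = 0.2 / 0.23 * 100
Dr = 86.96 %


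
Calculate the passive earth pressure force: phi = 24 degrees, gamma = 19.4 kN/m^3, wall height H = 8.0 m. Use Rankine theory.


Result: 1472.03 kN/m

Derivation:
Compute passive earth pressure coefficient:
Kp = tan^2(45 + phi/2) = tan^2(57.0) = 2.371184
Compute passive force:
Pp = 0.5 * Kp * gamma * H^2
Pp = 0.5 * 2.371184 * 19.4 * 8.0^2
Pp = 1472.03 kN/m


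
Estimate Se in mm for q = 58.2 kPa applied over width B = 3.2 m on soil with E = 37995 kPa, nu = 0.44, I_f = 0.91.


Result: 3.597 mm

Derivation:
Using Se = q * B * (1 - nu^2) * I_f / E
1 - nu^2 = 1 - 0.44^2 = 0.8064
Se = 58.2 * 3.2 * 0.8064 * 0.91 / 37995
Se = 0.003597 m
Convert to mm: Se = 0.003597 * 1000 = 3.597 mm


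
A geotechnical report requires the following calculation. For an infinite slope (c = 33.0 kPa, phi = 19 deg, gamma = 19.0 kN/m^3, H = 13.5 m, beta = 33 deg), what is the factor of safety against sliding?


Using Fs = c / (gamma*H*sin(beta)*cos(beta)) + tan(phi)/tan(beta)
Cohesion contribution = 33.0 / (19.0*13.5*sin(33)*cos(33))
Cohesion contribution = 0.281661
Friction contribution = tan(19)/tan(33) = 0.530218
Fs = 0.281661 + 0.530218
Fs = 0.812


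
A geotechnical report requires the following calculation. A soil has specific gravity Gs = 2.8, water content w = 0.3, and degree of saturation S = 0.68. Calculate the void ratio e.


Result: 1.2353

Derivation:
Using the relation e = Gs * w / S
e = 2.8 * 0.3 / 0.68
e = 1.2353


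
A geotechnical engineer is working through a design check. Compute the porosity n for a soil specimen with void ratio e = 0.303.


Using the relation n = e / (1 + e)
n = 0.303 / (1 + 0.303)
n = 0.303 / 1.303
n = 0.2325


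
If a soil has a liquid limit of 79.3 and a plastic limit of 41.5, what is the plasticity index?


Using PI = LL - PL
PI = 79.3 - 41.5
PI = 37.8
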